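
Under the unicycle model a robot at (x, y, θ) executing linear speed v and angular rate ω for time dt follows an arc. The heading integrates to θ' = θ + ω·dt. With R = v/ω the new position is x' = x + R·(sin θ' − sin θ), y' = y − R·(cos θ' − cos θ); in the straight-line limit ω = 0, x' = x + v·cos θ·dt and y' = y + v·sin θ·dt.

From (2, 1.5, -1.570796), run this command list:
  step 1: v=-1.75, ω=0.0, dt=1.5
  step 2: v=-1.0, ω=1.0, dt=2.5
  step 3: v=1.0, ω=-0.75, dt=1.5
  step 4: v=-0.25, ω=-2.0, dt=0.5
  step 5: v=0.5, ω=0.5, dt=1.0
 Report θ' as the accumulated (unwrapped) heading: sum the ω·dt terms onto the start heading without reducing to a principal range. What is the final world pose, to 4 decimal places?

(1.7240, 4.9089, -0.6958)

step 1: θ'=-1.5708 (straight) → pose (2.0000, 4.1250, -1.5708)
step 2: θ'=0.9292 (R=-1.0000) → pose (0.1989, 4.7235, 0.9292)
step 3: θ'=-0.1958 (R=-1.3333) → pose (1.5264, 5.2334, -0.1958)
step 4: θ'=-1.1958 (R=0.1250) → pose (1.4344, 5.3102, -1.1958)
step 5: θ'=-0.6958 (R=1.0000) → pose (1.7240, 4.9089, -0.6958)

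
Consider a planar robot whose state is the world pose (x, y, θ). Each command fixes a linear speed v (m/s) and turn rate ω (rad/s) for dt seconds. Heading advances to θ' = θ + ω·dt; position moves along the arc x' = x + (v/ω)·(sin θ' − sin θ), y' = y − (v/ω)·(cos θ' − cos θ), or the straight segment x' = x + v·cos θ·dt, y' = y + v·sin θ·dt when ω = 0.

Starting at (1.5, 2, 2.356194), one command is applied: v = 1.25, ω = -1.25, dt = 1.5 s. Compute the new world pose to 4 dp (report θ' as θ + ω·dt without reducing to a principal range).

θ' = 2.3562 + -1.25·1.5 = 0.4812
R = v/ω = 1.25/-1.25 = -1.0000
x' = 1.5 + -1.0000·(sin 0.4812 − sin 2.3562) = 1.7443
y' = 2 − -1.0000·(cos 0.4812 − cos 2.3562) = 3.5935

(1.7443, 3.5935, 0.4812)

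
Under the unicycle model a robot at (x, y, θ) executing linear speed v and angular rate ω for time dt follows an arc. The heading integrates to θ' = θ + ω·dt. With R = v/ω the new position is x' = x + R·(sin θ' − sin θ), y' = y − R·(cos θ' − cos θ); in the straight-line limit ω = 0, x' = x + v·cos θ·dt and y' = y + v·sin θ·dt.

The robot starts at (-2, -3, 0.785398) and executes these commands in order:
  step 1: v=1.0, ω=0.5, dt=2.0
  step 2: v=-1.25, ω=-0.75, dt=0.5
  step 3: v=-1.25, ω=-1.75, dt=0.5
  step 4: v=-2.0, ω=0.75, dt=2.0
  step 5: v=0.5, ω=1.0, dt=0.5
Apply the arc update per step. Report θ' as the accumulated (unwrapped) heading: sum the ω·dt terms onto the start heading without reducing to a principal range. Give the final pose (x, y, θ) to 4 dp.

step 1: θ'=1.7854 (R=2.0000) → pose (-1.4601, -1.1599, 1.7854)
step 2: θ'=1.4104 (R=1.6667) → pose (-1.4433, -1.7810, 1.4104)
step 3: θ'=0.5354 (R=0.7143) → pose (-1.7840, -2.2812, 0.5354)
step 4: θ'=2.0354 (R=-2.6667) → pose (-2.8075, -5.7696, 2.0354)
step 5: θ'=2.5354 (R=0.5000) → pose (-2.9696, -5.5827, 2.5354)

(-2.9696, -5.5827, 2.5354)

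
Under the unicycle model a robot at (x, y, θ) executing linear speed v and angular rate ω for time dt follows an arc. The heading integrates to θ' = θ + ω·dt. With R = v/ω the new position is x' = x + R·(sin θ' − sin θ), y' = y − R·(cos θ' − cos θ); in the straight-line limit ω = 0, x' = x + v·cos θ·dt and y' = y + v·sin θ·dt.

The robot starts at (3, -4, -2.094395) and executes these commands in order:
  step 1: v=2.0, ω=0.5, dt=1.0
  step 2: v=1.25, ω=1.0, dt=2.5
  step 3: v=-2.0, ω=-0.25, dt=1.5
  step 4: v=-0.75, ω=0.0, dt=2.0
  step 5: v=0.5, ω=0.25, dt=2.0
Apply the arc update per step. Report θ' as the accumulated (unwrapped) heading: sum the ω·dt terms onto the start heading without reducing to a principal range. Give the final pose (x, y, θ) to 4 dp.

(1.8618, -8.7316, 1.0306)

step 1: θ'=-1.5944 (R=4.0000) → pose (2.4652, -5.9056, -1.5944)
step 2: θ'=0.9056 (R=1.2500) → pose (4.6984, -6.7066, 0.9056)
step 3: θ'=0.5306 (R=8.0000) → pose (2.4524, -8.6690, 0.5306)
step 4: θ'=0.5306 (straight) → pose (1.1587, -9.4280, 0.5306)
step 5: θ'=1.0306 (R=2.0000) → pose (1.8618, -8.7316, 1.0306)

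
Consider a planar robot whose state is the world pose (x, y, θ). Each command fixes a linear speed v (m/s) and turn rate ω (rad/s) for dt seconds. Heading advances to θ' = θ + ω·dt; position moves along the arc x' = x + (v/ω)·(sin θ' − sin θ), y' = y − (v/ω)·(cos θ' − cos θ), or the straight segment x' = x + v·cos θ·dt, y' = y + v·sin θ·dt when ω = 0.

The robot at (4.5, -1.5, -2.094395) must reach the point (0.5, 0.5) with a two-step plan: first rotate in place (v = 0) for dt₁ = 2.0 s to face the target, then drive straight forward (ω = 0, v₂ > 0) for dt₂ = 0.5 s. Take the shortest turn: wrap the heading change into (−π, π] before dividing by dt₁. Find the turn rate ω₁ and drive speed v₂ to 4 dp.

heading to target = atan2(0.5−-1.5, 0.5−4.5) = 2.6779
Δθ = wrap(2.6779 − -2.0944) = -1.5108; ω₁ = Δθ/dt₁ = -0.7554
distance = √((0.5−4.5)² + (0.5−-1.5)²) = 4.4721; v₂ = distance/dt₂ = 8.9443

ω₁ = -0.7554, v₂ = 8.9443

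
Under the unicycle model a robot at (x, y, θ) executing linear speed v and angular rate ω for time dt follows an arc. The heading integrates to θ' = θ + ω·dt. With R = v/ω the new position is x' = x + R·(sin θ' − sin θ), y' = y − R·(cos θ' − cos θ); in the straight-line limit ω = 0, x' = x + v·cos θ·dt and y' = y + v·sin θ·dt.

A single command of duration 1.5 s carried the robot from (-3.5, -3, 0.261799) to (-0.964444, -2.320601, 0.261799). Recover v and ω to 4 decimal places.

Δθ = 0.261799 − 0.261799 = 0.000000
ω = Δθ/dt = 0.000000/1.5 = 0.0000
ω = 0 → v = (Δx·cos θ + Δy·sin θ)/dt = 1.7500

v = 1.7500, ω = 0.0000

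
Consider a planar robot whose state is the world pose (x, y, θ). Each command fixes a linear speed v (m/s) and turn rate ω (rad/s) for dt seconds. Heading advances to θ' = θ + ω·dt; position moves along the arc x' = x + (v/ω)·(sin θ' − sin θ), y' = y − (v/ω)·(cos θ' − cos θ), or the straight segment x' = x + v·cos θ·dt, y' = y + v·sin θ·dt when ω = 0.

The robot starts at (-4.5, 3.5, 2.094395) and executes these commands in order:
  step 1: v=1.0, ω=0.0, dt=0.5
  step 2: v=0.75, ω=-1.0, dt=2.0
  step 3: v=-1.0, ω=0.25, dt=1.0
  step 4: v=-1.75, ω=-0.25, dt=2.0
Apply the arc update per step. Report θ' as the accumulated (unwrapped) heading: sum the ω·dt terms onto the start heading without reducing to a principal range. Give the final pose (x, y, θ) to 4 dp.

(-8.5929, 4.5111, -0.1556)

step 1: θ'=2.0944 (straight) → pose (-4.7500, 3.9330, 2.0944)
step 2: θ'=0.0944 (R=-0.7500) → pose (-4.1712, 5.0547, 0.0944)
step 3: θ'=0.3444 (R=-4.0000) → pose (-5.1447, 4.8376, 0.3444)
step 4: θ'=-0.1556 (R=7.0000) → pose (-8.5929, 4.5111, -0.1556)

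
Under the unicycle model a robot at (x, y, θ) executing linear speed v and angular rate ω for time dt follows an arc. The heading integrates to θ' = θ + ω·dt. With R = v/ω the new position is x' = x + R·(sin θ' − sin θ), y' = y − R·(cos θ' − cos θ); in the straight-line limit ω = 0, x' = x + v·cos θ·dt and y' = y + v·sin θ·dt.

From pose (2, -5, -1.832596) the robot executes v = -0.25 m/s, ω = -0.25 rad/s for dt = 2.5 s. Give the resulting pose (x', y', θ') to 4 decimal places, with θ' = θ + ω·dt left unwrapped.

(2.3340, -4.4838, -2.4576)

θ' = -1.8326 + -0.25·2.5 = -2.4576
R = v/ω = -0.25/-0.25 = 1.0000
x' = 2 + 1.0000·(sin -2.4576 − sin -1.8326) = 2.3340
y' = -5 − 1.0000·(cos -2.4576 − cos -1.8326) = -4.4838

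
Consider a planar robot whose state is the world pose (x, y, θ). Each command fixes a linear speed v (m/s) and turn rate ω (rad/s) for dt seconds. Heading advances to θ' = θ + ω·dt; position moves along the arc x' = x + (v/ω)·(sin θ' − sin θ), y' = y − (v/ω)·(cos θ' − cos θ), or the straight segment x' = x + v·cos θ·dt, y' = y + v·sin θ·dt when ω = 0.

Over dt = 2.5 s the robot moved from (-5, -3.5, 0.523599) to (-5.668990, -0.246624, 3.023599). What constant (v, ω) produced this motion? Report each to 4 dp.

v = 1.7500, ω = 1.0000

Δθ = 3.023599 − 0.523599 = 2.500000
ω = Δθ/dt = 2.500000/2.5 = 1.0000
R = −Δy/(cos θ' − cos θ) = 1.7500
v = R·ω = 1.7500·1.0000 = 1.7500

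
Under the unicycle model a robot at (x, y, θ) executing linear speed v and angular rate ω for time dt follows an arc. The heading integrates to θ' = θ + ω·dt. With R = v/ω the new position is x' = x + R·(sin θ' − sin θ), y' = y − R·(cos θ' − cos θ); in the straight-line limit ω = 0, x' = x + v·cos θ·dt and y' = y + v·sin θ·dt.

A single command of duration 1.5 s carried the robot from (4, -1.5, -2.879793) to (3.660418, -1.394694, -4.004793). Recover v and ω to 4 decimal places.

v = 0.2500, ω = -0.7500

Δθ = -4.004793 − -2.879793 = -1.125000
ω = Δθ/dt = -1.125000/1.5 = -0.7500
R = Δx/(sin θ' − sin θ) = -0.3333
v = R·ω = -0.3333·-0.7500 = 0.2500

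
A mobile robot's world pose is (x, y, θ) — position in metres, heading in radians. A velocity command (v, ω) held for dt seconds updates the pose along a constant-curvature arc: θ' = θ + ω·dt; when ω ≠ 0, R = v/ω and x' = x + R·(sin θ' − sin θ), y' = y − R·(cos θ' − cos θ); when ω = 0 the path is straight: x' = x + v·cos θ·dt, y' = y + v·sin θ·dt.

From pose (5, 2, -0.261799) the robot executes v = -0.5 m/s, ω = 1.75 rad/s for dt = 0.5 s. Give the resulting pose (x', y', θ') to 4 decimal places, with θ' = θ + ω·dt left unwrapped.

θ' = -0.2618 + 1.75·0.5 = 0.6132
R = v/ω = -0.5/1.75 = -0.2857
x' = 5 + -0.2857·(sin 0.6132 − sin -0.2618) = 4.7616
y' = 2 − -0.2857·(cos 0.6132 − cos -0.2618) = 1.9577

(4.7616, 1.9577, 0.6132)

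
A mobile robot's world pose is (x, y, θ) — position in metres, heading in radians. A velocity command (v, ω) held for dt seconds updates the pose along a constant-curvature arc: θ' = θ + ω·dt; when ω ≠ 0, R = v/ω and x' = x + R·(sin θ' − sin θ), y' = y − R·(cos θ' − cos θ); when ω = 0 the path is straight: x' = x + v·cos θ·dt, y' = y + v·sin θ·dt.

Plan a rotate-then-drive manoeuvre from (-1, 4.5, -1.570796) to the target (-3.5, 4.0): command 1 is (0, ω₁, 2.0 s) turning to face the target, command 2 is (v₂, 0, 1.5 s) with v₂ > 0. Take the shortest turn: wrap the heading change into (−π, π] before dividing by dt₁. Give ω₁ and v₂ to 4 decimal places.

ω₁ = -0.6867, v₂ = 1.6997

heading to target = atan2(4−4.5, -3.5−-1) = -2.9442
Δθ = wrap(-2.9442 − -1.5708) = -1.3734; ω₁ = Δθ/dt₁ = -0.6867
distance = √((-3.5−-1)² + (4−4.5)²) = 2.5495; v₂ = distance/dt₂ = 1.6997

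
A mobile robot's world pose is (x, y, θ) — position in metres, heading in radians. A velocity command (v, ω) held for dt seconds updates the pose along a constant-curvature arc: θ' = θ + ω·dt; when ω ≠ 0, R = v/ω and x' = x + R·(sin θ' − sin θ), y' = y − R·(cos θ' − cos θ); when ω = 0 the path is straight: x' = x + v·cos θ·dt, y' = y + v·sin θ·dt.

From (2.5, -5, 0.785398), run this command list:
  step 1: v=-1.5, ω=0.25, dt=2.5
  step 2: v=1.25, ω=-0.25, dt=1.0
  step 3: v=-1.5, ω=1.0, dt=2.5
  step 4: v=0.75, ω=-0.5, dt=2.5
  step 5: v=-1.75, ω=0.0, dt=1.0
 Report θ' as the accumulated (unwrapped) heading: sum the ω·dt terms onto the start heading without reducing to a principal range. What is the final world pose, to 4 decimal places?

(2.8471, -9.9717, 2.4104)

step 1: θ'=1.4104 (R=-6.0000) → pose (0.8197, -8.2844, 1.4104)
step 2: θ'=1.1604 (R=-5.0000) → pose (1.1707, -7.0881, 1.1604)
step 3: θ'=3.6604 (R=-1.5000) → pose (3.2899, -8.9891, 3.6604)
step 4: θ'=2.4104 (R=-1.5000) → pose (1.5445, -8.8031, 2.4104)
step 5: θ'=2.4104 (straight) → pose (2.8471, -9.9717, 2.4104)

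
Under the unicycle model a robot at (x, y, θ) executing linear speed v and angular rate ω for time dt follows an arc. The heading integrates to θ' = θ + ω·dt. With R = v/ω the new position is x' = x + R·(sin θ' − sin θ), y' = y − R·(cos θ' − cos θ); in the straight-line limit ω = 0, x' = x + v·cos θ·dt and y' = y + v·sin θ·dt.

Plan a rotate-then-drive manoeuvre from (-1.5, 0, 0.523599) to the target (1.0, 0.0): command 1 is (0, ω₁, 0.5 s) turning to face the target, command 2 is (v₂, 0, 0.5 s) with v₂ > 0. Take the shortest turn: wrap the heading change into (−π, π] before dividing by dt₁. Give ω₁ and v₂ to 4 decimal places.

ω₁ = -1.0472, v₂ = 5.0000

heading to target = atan2(0−0, 1−-1.5) = 0.0000
Δθ = wrap(0.0000 − 0.5236) = -0.5236; ω₁ = Δθ/dt₁ = -1.0472
distance = √((1−-1.5)² + (0−0)²) = 2.5000; v₂ = distance/dt₂ = 5.0000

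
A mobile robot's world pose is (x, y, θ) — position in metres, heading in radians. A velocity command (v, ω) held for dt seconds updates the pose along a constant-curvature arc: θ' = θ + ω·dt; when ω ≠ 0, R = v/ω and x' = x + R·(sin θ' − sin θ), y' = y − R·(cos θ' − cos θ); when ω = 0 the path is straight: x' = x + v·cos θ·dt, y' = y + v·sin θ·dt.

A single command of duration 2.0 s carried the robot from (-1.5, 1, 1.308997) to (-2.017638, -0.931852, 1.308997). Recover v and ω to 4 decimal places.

Δθ = 1.308997 − 1.308997 = 0.000000
ω = Δθ/dt = 0.000000/2.0 = 0.0000
ω = 0 → v = (Δx·cos θ + Δy·sin θ)/dt = -1.0000

v = -1.0000, ω = 0.0000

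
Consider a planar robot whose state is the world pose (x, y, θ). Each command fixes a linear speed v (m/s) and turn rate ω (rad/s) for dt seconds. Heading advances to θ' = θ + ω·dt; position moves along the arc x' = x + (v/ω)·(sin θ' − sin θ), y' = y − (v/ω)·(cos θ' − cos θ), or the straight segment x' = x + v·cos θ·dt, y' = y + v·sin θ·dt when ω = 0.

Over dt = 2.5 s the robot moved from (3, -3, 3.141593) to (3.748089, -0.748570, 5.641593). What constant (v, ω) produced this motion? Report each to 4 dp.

v = -1.2500, ω = 1.0000

Δθ = 5.641593 − 3.141593 = 2.500000
ω = Δθ/dt = 2.500000/2.5 = 1.0000
R = −Δy/(cos θ' − cos θ) = -1.2500
v = R·ω = -1.2500·1.0000 = -1.2500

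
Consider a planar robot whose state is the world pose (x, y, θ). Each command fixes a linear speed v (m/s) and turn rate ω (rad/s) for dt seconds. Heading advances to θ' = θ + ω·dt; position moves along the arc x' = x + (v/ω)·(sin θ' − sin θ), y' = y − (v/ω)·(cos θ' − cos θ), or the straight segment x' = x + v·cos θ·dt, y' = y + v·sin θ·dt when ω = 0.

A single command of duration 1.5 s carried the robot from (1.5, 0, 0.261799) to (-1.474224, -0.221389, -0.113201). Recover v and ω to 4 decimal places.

v = -2.0000, ω = -0.2500

Δθ = -0.113201 − 0.261799 = -0.375000
ω = Δθ/dt = -0.375000/1.5 = -0.2500
R = Δx/(sin θ' − sin θ) = 8.0000
v = R·ω = 8.0000·-0.2500 = -2.0000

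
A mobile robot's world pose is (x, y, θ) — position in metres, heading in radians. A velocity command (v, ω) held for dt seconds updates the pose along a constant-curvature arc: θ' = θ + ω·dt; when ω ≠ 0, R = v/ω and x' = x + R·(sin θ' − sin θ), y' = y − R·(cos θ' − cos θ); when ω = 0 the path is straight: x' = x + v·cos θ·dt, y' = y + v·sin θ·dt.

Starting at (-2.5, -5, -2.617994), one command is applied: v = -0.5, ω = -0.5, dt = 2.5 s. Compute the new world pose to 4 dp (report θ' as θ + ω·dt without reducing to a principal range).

θ' = -2.6180 + -0.5·2.5 = -3.8680
R = v/ω = -0.5/-0.5 = 1.0000
x' = -2.5 + 1.0000·(sin -3.8680 − sin -2.6180) = -1.3358
y' = -5 − 1.0000·(cos -3.8680 − cos -2.6180) = -5.1185

(-1.3358, -5.1185, -3.8680)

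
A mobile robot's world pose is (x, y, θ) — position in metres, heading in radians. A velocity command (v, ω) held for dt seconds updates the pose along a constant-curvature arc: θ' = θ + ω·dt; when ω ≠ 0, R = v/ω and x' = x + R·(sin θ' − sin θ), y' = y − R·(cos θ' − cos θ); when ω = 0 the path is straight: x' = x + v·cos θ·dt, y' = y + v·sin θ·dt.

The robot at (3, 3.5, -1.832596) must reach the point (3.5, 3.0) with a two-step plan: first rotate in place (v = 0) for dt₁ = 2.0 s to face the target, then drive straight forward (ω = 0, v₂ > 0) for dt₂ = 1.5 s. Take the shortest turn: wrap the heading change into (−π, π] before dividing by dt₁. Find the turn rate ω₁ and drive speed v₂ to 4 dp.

heading to target = atan2(3−3.5, 3.5−3) = -0.7854
Δθ = wrap(-0.7854 − -1.8326) = 1.0472; ω₁ = Δθ/dt₁ = 0.5236
distance = √((3.5−3)² + (3−3.5)²) = 0.7071; v₂ = distance/dt₂ = 0.4714

ω₁ = 0.5236, v₂ = 0.4714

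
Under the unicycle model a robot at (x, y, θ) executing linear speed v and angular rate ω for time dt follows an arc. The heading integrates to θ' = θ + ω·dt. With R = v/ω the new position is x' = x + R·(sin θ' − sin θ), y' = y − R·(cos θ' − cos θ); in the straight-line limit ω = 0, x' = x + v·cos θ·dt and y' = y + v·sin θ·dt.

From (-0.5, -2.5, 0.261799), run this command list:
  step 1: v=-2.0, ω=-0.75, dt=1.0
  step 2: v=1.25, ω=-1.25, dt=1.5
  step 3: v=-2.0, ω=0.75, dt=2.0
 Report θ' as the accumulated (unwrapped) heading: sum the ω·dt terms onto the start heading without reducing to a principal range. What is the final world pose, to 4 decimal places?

step 1: θ'=-0.4882 (R=2.6667) → pose (-2.4410, -2.2793, -0.4882)
step 2: θ'=-2.3632 (R=-1.0000) → pose (-2.2079, -3.8746, -2.3632)
step 3: θ'=-0.8632 (R=-2.6667) → pose (-2.0537, -0.2424, -0.8632)

(-2.0537, -0.2424, -0.8632)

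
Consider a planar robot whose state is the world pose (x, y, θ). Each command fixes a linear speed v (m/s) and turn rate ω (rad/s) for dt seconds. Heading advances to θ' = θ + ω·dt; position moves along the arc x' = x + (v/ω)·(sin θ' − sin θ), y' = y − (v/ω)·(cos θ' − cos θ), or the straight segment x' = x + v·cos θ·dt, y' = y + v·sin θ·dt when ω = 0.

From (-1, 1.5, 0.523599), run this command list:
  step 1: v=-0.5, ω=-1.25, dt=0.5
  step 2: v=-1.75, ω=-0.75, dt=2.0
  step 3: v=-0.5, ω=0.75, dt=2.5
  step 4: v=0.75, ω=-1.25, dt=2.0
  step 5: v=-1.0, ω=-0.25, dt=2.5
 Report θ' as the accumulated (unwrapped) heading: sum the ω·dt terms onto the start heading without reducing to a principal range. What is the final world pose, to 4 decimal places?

step 1: θ'=-0.1014 (R=0.4000) → pose (-1.2405, 1.4485, -0.1014)
step 2: θ'=-1.6014 (R=2.3333) → pose (-3.3365, 3.8412, -1.6014)
step 3: θ'=0.2736 (R=-0.6667) → pose (-4.1830, 4.5035, 0.2736)
step 4: θ'=-2.2264 (R=-0.6000) → pose (-3.5453, 3.5600, -2.2264)
step 5: θ'=-2.8514 (R=4.0000) → pose (-1.5191, 4.9542, -2.8514)

(-1.5191, 4.9542, -2.8514)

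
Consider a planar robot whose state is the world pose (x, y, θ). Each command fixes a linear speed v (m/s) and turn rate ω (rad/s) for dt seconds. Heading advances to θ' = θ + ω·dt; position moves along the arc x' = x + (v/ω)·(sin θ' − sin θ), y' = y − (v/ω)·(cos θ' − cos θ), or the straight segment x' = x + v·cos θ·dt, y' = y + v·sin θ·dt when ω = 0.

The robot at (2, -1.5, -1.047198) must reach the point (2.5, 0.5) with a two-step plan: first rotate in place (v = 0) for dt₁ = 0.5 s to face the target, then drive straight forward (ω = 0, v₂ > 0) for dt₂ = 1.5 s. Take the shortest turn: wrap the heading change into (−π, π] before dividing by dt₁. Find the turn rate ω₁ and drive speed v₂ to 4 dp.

heading to target = atan2(0.5−-1.5, 2.5−2) = 1.3258
Δθ = wrap(1.3258 − -1.0472) = 2.3730; ω₁ = Δθ/dt₁ = 4.7460
distance = √((2.5−2)² + (0.5−-1.5)²) = 2.0616; v₂ = distance/dt₂ = 1.3744

ω₁ = 4.7460, v₂ = 1.3744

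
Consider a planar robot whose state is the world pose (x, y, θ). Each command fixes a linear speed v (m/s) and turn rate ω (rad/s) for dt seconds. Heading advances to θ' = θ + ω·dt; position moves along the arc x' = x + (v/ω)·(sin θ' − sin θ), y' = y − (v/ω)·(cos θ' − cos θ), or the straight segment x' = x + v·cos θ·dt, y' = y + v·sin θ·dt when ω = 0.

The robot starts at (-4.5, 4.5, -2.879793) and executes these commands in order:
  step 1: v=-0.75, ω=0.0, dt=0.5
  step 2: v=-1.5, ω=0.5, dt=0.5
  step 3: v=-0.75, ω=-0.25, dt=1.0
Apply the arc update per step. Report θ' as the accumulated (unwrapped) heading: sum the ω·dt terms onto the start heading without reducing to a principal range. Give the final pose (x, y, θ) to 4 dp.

step 1: θ'=-2.8798 (straight) → pose (-4.1378, 4.5971, -2.8798)
step 2: θ'=-2.6298 (R=-3.0000) → pose (-3.4450, 4.8792, -2.6298)
step 3: θ'=-2.8798 (R=3.0000) → pose (-2.7522, 5.1614, -2.8798)

(-2.7522, 5.1614, -2.8798)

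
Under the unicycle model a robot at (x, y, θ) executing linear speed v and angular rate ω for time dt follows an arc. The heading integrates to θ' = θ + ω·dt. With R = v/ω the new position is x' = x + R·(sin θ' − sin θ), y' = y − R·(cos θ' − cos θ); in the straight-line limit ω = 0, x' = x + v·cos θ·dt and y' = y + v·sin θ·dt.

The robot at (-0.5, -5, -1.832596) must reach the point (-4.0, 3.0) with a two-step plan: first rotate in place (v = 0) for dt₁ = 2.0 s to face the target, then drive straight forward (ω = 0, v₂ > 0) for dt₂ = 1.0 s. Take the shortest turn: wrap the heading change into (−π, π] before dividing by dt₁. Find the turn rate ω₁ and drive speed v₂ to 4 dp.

ω₁ = -1.2337, v₂ = 8.7321

heading to target = atan2(3−-5, -4−-0.5) = 1.9832
Δθ = wrap(1.9832 − -1.8326) = -2.4674; ω₁ = Δθ/dt₁ = -1.2337
distance = √((-4−-0.5)² + (3−-5)²) = 8.7321; v₂ = distance/dt₂ = 8.7321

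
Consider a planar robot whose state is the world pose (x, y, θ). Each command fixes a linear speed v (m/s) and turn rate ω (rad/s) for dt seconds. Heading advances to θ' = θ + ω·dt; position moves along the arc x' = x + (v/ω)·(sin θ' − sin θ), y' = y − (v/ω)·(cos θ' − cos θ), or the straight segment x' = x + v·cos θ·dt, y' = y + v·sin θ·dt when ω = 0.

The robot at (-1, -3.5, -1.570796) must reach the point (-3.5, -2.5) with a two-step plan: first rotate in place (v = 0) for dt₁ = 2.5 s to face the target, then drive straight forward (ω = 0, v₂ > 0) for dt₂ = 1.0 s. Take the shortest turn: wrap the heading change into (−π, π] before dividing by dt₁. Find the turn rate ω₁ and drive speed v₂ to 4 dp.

heading to target = atan2(-2.5−-3.5, -3.5−-1) = 2.7611
Δθ = wrap(2.7611 − -1.5708) = -1.9513; ω₁ = Δθ/dt₁ = -0.7805
distance = √((-3.5−-1)² + (-2.5−-3.5)²) = 2.6926; v₂ = distance/dt₂ = 2.6926

ω₁ = -0.7805, v₂ = 2.6926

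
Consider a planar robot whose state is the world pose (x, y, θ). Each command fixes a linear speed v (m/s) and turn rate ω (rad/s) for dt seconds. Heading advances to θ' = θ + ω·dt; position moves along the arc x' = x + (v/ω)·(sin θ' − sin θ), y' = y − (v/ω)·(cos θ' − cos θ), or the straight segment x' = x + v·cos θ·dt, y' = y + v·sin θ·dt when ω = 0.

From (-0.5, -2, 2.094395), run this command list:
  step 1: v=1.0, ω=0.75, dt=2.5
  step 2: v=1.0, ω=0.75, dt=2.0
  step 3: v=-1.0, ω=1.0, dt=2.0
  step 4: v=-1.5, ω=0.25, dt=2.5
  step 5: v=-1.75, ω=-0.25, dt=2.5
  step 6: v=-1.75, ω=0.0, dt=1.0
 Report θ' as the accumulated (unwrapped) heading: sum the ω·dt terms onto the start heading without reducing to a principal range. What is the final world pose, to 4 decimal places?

step 1: θ'=3.9694 (R=1.3333) → pose (-2.6366, -1.7647, 3.9694)
step 2: θ'=5.4694 (R=1.3333) → pose (-2.6239, -3.5823, 5.4694)
step 3: θ'=7.4694 (R=-1.0000) → pose (-4.2777, -3.8939, 7.4694)
step 4: θ'=8.0944 (R=-6.0000) → pose (-4.5435, -7.5736, 8.0944)
step 5: θ'=7.4694 (R=7.0000) → pose (-4.8535, -11.8665, 7.4694)
step 6: θ'=7.4694 (straight) → pose (-5.5100, -13.4887, 7.4694)

(-5.5100, -13.4887, 7.4694)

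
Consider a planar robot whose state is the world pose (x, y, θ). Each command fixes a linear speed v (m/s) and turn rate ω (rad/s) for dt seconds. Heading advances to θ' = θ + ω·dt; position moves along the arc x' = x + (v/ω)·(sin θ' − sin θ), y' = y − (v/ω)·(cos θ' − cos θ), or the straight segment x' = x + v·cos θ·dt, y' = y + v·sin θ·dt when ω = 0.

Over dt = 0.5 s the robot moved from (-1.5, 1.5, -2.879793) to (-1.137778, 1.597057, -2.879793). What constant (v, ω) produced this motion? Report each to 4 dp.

v = -0.7500, ω = 0.0000

Δθ = -2.879793 − -2.879793 = 0.000000
ω = Δθ/dt = 0.000000/0.5 = 0.0000
ω = 0 → v = (Δx·cos θ + Δy·sin θ)/dt = -0.7500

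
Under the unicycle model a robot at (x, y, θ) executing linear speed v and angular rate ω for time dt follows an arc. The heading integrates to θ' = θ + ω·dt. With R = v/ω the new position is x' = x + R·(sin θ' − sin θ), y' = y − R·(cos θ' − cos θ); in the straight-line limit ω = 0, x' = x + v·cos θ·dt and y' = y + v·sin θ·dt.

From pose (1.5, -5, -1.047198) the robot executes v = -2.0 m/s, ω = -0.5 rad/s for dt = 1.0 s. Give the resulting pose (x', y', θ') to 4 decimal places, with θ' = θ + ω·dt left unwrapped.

(0.9652, -3.0944, -1.5472)

θ' = -1.0472 + -0.5·1.0 = -1.5472
R = v/ω = -2.0/-0.5 = 4.0000
x' = 1.5 + 4.0000·(sin -1.5472 − sin -1.0472) = 0.9652
y' = -5 − 4.0000·(cos -1.5472 − cos -1.0472) = -3.0944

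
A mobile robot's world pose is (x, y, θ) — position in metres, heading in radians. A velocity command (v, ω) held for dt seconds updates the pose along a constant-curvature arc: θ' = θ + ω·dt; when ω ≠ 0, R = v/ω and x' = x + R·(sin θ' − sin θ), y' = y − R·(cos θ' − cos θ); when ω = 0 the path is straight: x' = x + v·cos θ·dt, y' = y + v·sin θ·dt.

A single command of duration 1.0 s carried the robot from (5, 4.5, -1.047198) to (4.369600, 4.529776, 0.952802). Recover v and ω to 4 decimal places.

v = -0.7500, ω = 2.0000

Δθ = 0.952802 − -1.047198 = 2.000000
ω = Δθ/dt = 2.000000/1.0 = 2.0000
R = Δx/(sin θ' − sin θ) = -0.3750
v = R·ω = -0.3750·2.0000 = -0.7500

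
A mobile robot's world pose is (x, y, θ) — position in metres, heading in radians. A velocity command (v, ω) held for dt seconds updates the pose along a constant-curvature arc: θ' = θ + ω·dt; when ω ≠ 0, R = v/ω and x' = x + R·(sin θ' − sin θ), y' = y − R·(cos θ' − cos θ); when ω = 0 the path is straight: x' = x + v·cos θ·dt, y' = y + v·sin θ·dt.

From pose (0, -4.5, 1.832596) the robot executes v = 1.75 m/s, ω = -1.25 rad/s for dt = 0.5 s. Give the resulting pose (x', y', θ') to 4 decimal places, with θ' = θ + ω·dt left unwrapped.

θ' = 1.8326 + -1.25·0.5 = 1.2076
R = v/ω = 1.75/-1.25 = -1.4000
x' = 0 + -1.4000·(sin 1.2076 − sin 1.8326) = 0.0436
y' = -4.5 − -1.4000·(cos 1.2076 − cos 1.8326) = -3.6403

(0.0436, -3.6403, 1.2076)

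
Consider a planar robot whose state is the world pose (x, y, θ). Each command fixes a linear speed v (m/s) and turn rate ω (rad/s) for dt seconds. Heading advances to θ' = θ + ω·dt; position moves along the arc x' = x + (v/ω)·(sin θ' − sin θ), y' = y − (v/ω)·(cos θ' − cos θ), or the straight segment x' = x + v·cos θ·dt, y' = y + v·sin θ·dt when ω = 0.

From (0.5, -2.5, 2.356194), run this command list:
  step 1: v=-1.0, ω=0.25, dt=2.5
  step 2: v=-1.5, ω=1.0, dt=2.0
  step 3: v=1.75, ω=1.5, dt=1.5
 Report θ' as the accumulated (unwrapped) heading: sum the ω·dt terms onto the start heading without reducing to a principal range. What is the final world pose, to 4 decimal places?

(6.4477, -2.1118, 7.2312)

step 1: θ'=2.9812 (R=-4.0000) → pose (2.6896, -3.6202, 2.9812)
step 2: θ'=4.9812 (R=-1.5000) → pose (4.3753, -1.7411, 4.9812)
step 3: θ'=7.2312 (R=1.1667) → pose (6.4477, -2.1118, 7.2312)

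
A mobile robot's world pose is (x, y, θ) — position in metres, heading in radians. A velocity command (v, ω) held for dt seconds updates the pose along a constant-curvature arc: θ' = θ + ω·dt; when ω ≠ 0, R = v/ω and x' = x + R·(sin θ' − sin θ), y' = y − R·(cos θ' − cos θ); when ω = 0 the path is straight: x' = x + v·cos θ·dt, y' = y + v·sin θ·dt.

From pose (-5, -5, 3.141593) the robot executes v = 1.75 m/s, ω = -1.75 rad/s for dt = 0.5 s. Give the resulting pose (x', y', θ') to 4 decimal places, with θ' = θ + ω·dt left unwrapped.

θ' = 3.1416 + -1.75·0.5 = 2.2666
R = v/ω = 1.75/-1.75 = -1.0000
x' = -5 + -1.0000·(sin 2.2666 − sin 3.1416) = -5.7675
y' = -5 − -1.0000·(cos 2.2666 − cos 3.1416) = -4.6410

(-5.7675, -4.6410, 2.2666)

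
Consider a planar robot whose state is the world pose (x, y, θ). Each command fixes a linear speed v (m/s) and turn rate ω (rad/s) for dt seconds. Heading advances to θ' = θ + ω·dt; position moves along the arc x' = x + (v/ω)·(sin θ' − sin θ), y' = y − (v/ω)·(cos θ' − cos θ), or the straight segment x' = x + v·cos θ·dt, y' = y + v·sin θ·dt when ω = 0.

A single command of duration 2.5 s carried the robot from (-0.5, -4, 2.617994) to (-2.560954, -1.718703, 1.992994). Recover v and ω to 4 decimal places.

Δθ = 1.992994 − 2.617994 = -0.625000
ω = Δθ/dt = -0.625000/2.5 = -0.2500
R = −Δy/(cos θ' − cos θ) = -5.0000
v = R·ω = -5.0000·-0.2500 = 1.2500

v = 1.2500, ω = -0.2500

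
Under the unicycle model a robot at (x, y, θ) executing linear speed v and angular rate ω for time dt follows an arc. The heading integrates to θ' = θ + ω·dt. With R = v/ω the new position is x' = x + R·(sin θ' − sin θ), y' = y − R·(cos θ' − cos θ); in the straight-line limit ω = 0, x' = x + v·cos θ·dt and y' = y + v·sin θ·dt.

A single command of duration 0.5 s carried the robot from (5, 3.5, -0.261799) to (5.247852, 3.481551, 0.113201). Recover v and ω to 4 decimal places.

Δθ = 0.113201 − -0.261799 = 0.375000
ω = Δθ/dt = 0.375000/0.5 = 0.7500
R = Δx/(sin θ' − sin θ) = 0.6667
v = R·ω = 0.6667·0.7500 = 0.5000

v = 0.5000, ω = 0.7500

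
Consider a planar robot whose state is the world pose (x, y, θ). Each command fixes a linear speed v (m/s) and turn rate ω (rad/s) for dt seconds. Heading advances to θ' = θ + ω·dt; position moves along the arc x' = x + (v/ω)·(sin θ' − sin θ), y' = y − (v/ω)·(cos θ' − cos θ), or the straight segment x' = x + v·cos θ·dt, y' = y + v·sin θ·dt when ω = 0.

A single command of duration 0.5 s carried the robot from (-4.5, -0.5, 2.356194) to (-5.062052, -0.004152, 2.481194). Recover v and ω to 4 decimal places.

Δθ = 2.481194 − 2.356194 = 0.125000
ω = Δθ/dt = 0.125000/0.5 = 0.2500
R = Δx/(sin θ' − sin θ) = 6.0000
v = R·ω = 6.0000·0.2500 = 1.5000

v = 1.5000, ω = 0.2500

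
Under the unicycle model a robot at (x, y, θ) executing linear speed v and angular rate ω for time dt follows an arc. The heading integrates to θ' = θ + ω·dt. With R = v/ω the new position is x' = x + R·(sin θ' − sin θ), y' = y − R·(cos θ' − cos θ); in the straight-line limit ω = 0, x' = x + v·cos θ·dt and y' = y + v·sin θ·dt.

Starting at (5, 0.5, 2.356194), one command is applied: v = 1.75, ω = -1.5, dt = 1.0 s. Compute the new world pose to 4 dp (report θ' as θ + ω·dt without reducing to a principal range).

(4.9437, 2.0895, 0.8562)

θ' = 2.3562 + -1.5·1.0 = 0.8562
R = v/ω = 1.75/-1.5 = -1.1667
x' = 5 + -1.1667·(sin 0.8562 − sin 2.3562) = 4.9437
y' = 0.5 − -1.1667·(cos 0.8562 − cos 2.3562) = 2.0895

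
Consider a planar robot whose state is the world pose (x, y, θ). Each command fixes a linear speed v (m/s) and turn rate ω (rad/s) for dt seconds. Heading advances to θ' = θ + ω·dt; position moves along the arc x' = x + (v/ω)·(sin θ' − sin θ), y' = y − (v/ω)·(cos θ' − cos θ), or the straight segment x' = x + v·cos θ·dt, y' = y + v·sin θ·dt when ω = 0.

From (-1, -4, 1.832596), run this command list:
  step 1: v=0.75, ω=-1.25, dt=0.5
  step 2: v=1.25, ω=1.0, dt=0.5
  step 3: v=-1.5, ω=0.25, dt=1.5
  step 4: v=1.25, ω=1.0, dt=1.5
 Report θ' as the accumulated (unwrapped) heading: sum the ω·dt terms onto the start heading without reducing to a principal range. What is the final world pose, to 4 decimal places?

step 1: θ'=1.2076 (R=-0.6000) → pose (-0.9813, -3.6315, 1.2076)
step 2: θ'=1.7076 (R=1.2500) → pose (-0.9114, -3.0170, 1.7076)
step 3: θ'=2.0826 (R=-6.0000) → pose (-0.1987, -5.1372, 2.0826)
step 4: θ'=3.5826 (R=1.2500) → pose (-1.8221, -4.6190, 3.5826)

(-1.8221, -4.6190, 3.5826)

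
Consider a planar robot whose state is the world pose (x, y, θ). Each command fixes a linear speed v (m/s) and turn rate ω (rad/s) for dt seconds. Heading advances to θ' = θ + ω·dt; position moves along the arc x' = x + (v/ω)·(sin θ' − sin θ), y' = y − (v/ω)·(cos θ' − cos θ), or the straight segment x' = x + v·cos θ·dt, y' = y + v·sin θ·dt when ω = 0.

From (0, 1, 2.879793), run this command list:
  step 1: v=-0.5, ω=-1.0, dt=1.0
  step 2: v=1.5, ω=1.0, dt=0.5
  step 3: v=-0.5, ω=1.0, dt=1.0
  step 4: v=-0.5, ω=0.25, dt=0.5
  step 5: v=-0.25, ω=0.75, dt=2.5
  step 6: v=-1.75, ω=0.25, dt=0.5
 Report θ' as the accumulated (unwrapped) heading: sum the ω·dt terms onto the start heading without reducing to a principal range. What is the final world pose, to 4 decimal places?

step 1: θ'=1.8798 (R=0.5000) → pose (0.3469, 0.6691, 1.8798)
step 2: θ'=2.3798 (R=1.5000) → pose (-0.0467, 1.2983, 2.3798)
step 3: θ'=3.3798 (R=-0.5000) → pose (0.4164, 1.1742, 3.3798)
step 4: θ'=3.5048 (R=-2.0000) → pose (0.6550, 1.2482, 3.5048)
step 5: θ'=5.3798 (R=-0.3333) → pose (0.7984, 1.7661, 5.3798)
step 6: θ'=5.5048 (R=-7.0000) → pose (0.2153, 2.4178, 5.5048)

(0.2153, 2.4178, 5.5048)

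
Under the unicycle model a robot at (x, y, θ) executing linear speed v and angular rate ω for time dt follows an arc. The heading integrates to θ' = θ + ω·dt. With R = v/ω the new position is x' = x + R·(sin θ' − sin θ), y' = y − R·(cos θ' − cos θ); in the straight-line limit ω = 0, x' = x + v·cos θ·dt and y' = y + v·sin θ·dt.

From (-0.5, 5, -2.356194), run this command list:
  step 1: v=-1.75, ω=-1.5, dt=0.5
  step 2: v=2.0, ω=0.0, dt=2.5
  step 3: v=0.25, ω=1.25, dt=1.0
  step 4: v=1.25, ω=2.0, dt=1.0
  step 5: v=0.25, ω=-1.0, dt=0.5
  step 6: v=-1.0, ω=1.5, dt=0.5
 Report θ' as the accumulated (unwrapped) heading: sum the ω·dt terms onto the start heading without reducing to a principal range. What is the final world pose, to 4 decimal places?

step 1: θ'=-3.1062 (R=1.1667) → pose (0.2837, 5.3410, -3.1062)
step 2: θ'=-3.1062 (straight) → pose (-4.7132, 5.1640, -3.1062)
step 3: θ'=-1.8562 (R=0.2000) → pose (-4.8980, 5.0205, -1.8562)
step 4: θ'=0.1438 (R=0.6250) → pose (-4.2087, 4.2259, 0.1438)
step 5: θ'=-0.3562 (R=-0.2500) → pose (-4.0857, 4.2128, -0.3562)
step 6: θ'=0.3938 (R=-0.6667) → pose (-4.5740, 4.2036, 0.3938)

(-4.5740, 4.2036, 0.3938)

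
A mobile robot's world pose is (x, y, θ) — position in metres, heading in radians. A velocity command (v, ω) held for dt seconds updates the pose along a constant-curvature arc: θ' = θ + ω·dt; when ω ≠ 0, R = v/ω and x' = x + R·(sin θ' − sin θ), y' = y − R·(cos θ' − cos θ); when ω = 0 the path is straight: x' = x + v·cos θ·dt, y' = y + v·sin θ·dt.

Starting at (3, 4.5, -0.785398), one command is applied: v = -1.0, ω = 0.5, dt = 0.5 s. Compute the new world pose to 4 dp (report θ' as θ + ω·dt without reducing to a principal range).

(2.6062, 4.8059, -0.5354)

θ' = -0.7854 + 0.5·0.5 = -0.5354
R = v/ω = -1.0/0.5 = -2.0000
x' = 3 + -2.0000·(sin -0.5354 − sin -0.7854) = 2.6062
y' = 4.5 − -2.0000·(cos -0.5354 − cos -0.7854) = 4.8059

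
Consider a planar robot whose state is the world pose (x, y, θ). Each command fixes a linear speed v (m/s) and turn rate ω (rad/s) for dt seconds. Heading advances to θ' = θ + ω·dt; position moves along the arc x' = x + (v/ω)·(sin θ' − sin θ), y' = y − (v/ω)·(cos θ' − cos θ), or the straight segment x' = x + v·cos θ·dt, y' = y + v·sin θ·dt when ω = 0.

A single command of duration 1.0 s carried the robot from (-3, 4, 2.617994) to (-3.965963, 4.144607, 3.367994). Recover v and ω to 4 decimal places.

v = 1.0000, ω = 0.7500

Δθ = 3.367994 − 2.617994 = 0.750000
ω = Δθ/dt = 0.750000/1.0 = 0.7500
R = Δx/(sin θ' − sin θ) = 1.3333
v = R·ω = 1.3333·0.7500 = 1.0000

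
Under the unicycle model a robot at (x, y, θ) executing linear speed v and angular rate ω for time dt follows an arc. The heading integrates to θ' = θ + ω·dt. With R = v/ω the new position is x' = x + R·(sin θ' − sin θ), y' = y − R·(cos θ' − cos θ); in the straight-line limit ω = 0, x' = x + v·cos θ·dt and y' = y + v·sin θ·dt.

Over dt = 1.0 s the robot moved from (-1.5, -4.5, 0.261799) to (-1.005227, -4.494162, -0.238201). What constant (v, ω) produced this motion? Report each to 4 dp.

v = 0.5000, ω = -0.5000

Δθ = -0.238201 − 0.261799 = -0.500000
ω = Δθ/dt = -0.500000/1.0 = -0.5000
R = Δx/(sin θ' − sin θ) = -1.0000
v = R·ω = -1.0000·-0.5000 = 0.5000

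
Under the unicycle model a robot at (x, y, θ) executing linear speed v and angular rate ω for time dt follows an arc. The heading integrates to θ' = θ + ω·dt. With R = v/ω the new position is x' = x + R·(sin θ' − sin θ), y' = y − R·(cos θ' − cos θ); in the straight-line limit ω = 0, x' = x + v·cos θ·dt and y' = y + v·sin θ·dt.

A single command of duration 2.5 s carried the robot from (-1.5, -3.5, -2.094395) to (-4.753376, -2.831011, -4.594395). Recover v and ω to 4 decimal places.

Δθ = -4.594395 − -2.094395 = -2.500000
ω = Δθ/dt = -2.500000/2.5 = -1.0000
R = Δx/(sin θ' − sin θ) = -1.7500
v = R·ω = -1.7500·-1.0000 = 1.7500

v = 1.7500, ω = -1.0000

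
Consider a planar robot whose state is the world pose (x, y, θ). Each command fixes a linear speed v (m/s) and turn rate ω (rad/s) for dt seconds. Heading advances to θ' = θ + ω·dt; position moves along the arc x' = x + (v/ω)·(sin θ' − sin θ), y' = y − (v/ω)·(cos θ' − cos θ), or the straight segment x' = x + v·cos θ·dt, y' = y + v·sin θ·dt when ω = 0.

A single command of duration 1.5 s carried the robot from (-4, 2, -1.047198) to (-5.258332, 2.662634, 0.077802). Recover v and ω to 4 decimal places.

v = -1.0000, ω = 0.7500

Δθ = 0.077802 − -1.047198 = 1.125000
ω = Δθ/dt = 1.125000/1.5 = 0.7500
R = Δx/(sin θ' − sin θ) = -1.3333
v = R·ω = -1.3333·0.7500 = -1.0000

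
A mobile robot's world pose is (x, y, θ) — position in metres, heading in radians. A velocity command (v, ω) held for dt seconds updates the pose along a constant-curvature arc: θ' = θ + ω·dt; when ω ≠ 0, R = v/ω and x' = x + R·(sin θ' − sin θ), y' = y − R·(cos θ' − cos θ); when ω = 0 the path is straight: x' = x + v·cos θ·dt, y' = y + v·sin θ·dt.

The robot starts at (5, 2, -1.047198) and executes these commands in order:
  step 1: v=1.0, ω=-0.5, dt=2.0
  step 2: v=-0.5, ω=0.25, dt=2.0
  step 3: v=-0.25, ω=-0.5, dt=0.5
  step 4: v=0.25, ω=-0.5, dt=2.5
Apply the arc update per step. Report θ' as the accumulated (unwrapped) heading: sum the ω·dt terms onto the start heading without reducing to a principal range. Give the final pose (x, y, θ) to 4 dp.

(4.8399, 0.7857, -3.0472)

step 1: θ'=-2.0472 (R=-2.0000) → pose (5.0453, 0.0828, -2.0472)
step 2: θ'=-1.5472 (R=-2.0000) → pose (5.2674, 1.0472, -1.5472)
step 3: θ'=-1.7972 (R=0.5000) → pose (5.2800, 1.1712, -1.7972)
step 4: θ'=-3.0472 (R=-0.5000) → pose (4.8399, 0.7857, -3.0472)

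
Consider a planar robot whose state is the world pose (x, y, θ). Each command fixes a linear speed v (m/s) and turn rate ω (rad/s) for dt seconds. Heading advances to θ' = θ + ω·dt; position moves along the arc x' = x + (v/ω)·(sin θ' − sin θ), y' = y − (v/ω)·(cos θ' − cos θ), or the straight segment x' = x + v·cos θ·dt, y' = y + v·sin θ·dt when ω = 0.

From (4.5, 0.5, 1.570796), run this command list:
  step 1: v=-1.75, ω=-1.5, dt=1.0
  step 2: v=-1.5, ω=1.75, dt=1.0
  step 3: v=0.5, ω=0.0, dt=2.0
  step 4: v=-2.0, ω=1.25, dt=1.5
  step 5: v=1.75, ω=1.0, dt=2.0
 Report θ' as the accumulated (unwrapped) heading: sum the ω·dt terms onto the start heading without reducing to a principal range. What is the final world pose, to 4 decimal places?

(4.7420, -4.6713, 5.6958)

step 1: θ'=0.0708 (R=1.1667) → pose (3.4159, -0.6637, 0.0708)
step 2: θ'=1.8208 (R=-0.8571) → pose (2.6460, -1.7308, 1.8208)
step 3: θ'=1.8208 (straight) → pose (2.3986, -0.7619, 1.8208)
step 4: θ'=3.6958 (R=-1.6000) → pose (4.7909, -1.7266, 3.6958)
step 5: θ'=5.6958 (R=1.7500) → pose (4.7420, -4.6713, 5.6958)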